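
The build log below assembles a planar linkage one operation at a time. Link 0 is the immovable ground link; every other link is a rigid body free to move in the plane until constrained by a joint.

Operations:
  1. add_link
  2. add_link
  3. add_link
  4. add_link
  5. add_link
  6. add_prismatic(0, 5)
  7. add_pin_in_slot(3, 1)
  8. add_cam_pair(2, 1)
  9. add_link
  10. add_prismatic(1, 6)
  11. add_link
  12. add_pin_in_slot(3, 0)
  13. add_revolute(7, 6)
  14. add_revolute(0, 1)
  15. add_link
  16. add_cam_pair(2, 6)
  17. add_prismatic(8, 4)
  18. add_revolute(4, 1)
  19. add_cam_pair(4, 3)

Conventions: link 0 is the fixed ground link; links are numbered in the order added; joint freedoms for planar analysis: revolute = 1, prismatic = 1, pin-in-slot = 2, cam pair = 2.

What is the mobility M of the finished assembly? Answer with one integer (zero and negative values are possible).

ground; <1,0,0>
#1 <2,0,0>
#2 <3,0,0>
#3 <4,0,0>
#4 <5,0,0>
#5 <6,0,0>
P:0↔5 J1 <6,1,0>
PS:3↔1 J2 <6,1,1>
C:2↔1 J2 <6,1,2>
#6 <7,1,2>
P:1↔6 J1 <7,2,2>
#7 <8,2,2>
PS:3↔0 J2 <8,2,3>
R:7↔6 J1 <8,3,3>
R:0↔1 J1 <8,4,3>
#8 <9,4,3>
C:2↔6 J2 <9,4,4>
P:8↔4 J1 <9,5,4>
R:4↔1 J1 <9,6,4>
C:4↔3 J2 <9,6,5>
3×8 − 2×6 − 1×5 = 7

M = 7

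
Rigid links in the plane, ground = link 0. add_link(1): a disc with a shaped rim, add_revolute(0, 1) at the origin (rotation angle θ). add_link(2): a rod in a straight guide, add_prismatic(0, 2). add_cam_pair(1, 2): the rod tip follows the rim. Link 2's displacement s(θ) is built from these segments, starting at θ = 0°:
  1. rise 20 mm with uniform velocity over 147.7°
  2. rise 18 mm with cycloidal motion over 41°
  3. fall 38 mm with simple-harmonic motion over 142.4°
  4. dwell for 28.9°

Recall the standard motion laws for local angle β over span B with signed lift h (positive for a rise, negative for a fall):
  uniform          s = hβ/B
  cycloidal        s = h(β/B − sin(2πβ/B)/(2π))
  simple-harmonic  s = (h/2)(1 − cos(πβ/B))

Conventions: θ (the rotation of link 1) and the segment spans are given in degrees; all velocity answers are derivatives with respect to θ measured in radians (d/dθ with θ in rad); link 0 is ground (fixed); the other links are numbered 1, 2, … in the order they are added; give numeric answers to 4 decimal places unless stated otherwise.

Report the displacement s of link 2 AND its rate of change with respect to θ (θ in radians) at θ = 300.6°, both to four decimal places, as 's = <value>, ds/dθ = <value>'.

segment 1 (0° to 147.7°, uniform, h = 20) is passed completely: s = 0.0000 + (20) = 20.0000
segment 2 (147.7° to 188.7°, cycloidal, h = 18) is passed completely: s = 20.0000 + (18) = 38.0000
θ = 300.6° falls in segment 3 (188.7° to 331.1°, simple-harmonic, h = -38): β = 300.6 − 188.7 = 111.9°, B = 142.4°; Δs = -38/2·(1 − cos(π·0.7858)) = -33.8585; s = 38.0000 − 33.8585 = 4.1415
velocity in seg [188.7°–331.1°] (simple-harmonic), θ in radians: β = 111.9° = 1.9530 rad, B = 142.4° = 2.4853 rad; ds/dθ = (πh/(2B)) sin(πβ/B) = (π·(-38)/(2·2.4853)) sin(π·0.7858) = -14.968345 mm/rad

s = 4.1415, ds/dθ = -14.9683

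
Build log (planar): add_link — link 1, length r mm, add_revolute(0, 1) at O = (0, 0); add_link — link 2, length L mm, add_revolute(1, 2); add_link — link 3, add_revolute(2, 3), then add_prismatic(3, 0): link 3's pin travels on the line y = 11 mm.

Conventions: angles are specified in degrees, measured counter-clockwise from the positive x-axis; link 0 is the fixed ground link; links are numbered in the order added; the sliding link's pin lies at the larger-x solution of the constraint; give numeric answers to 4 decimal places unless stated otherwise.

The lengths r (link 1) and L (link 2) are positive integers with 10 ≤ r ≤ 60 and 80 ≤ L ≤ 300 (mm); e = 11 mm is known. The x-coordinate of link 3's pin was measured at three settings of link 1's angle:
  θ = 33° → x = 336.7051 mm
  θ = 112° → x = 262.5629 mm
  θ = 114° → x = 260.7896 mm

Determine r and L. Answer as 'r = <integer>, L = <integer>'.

constraint per measurement: (x − r cos θ)² + (r sin θ − e)² = L²
subtracting the θ₁ and θ₂ equations cancels the r² and L² terms:
r = (x₁² − x₂²) / (2[(x₁cos θ₁ + e sin θ₁) − (x₂cos θ₂ + e sin θ₂)]) = 59.0000 → r = 59
L² = (x₁ − r cos θ₁)² + (r sin θ₁ − e)² = 82943.9933 → L = 288.0000 → L = 288
check at θ₃=114°: x = 260.7896 (printed 260.7896) ✓

r = 59, L = 288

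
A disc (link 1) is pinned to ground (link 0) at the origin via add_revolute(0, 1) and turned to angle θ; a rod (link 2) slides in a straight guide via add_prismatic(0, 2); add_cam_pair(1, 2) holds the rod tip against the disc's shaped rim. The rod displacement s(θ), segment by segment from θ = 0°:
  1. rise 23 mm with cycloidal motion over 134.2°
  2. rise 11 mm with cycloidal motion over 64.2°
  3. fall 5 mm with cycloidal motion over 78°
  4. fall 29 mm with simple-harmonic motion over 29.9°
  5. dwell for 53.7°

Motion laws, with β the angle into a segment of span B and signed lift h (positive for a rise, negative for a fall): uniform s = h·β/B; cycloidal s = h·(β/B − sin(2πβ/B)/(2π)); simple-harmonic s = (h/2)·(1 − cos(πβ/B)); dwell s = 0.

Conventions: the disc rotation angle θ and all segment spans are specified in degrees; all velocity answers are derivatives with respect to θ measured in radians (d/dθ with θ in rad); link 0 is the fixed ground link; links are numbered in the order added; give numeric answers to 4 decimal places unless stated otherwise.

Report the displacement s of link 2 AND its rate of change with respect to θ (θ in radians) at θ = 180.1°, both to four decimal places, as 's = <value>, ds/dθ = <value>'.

segment 1 (0° to 134.2°, cycloidal, h = 23) is passed completely: s = 0.0000 + (23) = 23.0000
θ = 180.1° falls in segment 2 (134.2° to 198.4°, cycloidal, h = 11): β = 180.1 − 134.2 = 45.9°, B = 64.2°; Δs = 11·(0.7150 − sin(2π·0.7150)/(2π)) = 9.5729; s = 23.0000 + 9.5729 = 32.5729
velocity in seg [134.2°–198.4°] (cycloidal), θ in radians: β = 45.9° = 0.8011 rad, B = 64.2° = 1.1205 rad; ds/dθ = (h/B)(1 − cos(2πβ/B)) = (11/1.1205)(1 − cos(2π·0.7150)) = 11.961366 mm/rad

s = 32.5729, ds/dθ = 11.9614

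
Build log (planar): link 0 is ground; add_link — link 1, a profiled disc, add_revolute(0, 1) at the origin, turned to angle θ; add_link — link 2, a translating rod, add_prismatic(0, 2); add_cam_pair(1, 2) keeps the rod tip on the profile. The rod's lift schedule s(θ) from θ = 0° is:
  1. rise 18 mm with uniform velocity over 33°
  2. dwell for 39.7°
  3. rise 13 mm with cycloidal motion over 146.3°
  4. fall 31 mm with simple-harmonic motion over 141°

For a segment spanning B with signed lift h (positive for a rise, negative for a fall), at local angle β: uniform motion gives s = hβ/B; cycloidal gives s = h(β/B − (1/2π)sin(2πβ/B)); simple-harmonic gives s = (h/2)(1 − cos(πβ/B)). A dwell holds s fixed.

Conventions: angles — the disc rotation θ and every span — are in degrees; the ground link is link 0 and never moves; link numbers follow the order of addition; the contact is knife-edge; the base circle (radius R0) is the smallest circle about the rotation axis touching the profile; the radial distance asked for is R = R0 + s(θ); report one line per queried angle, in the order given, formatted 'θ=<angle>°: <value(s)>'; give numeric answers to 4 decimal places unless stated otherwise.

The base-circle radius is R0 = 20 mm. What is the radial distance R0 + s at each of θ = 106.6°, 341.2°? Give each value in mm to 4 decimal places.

seg 1 [0°–33°] uniform, h=18: full span → s += 18 → s = 18.0000
seg 2 [33°–72.7°] dwell: s stays 18.0000
seg 3 [72.7°–219°] cycloidal, h=13: θ=106.6° here. β=33.9, B=146.3. 13·(0.2317 − sin(2π·0.2317)/(2π)) = 0.9569 → s = 18.9569
seg 3 [72.7°–219°] cycloidal, h=13: full span → s += 13 → s = 31.0000
seg 4 [219°–360°] simple-harmonic, h=-31: θ=341.2° here. β=122.2, B=141. -31/2·(1 − cos(π·0.8667)) = -29.6600 → s = 1.3400
θ=106.6°: R = R0 + s = 20 + 18.9569 = 38.9569
θ=341.2°: R = R0 + s = 20 + 1.3400 = 21.3400

θ=106.6°: 38.9569
θ=341.2°: 21.3400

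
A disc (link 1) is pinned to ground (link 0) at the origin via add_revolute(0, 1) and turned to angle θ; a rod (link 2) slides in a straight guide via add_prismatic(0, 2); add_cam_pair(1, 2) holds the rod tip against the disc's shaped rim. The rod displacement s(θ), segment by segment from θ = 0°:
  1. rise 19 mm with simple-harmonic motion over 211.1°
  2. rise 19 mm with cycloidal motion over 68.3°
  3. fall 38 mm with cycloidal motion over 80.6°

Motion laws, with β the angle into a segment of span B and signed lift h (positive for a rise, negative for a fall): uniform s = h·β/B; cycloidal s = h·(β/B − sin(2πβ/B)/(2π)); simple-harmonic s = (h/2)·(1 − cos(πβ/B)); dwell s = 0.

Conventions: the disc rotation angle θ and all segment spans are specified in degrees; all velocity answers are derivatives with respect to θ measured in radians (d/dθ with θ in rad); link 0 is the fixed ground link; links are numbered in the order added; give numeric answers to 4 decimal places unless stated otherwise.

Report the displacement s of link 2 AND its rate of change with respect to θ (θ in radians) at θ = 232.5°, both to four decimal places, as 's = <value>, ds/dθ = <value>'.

segment 1 (0° to 211.1°, simple-harmonic, h = 19) is passed completely: s = 0.0000 + (19) = 19.0000
θ = 232.5° falls in segment 2 (211.1° to 279.4°, cycloidal, h = 19): β = 232.5 − 211.1 = 21.4°, B = 68.3°; Δs = 19·(0.3133 − sin(2π·0.3133)/(2π)) = 3.1654; s = 19.0000 + 3.1654 = 22.1654
velocity in seg [211.1°–279.4°] (cycloidal), θ in radians: β = 21.4° = 0.3735 rad, B = 68.3° = 1.1921 rad; ds/dθ = (h/B)(1 − cos(2πβ/B)) = (19/1.1921)(1 − cos(2π·0.3133)) = 22.114428 mm/rad

s = 22.1654, ds/dθ = 22.1144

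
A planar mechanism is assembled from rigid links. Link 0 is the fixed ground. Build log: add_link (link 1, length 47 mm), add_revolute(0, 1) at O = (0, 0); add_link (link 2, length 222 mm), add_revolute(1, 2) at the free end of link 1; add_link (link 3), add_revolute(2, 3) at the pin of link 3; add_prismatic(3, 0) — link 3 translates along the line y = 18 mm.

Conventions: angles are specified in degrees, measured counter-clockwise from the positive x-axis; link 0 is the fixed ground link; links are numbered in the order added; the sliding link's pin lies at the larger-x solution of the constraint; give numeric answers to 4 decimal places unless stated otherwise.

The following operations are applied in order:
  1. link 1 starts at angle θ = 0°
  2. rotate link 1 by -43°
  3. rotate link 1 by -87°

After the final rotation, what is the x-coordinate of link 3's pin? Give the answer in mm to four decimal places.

geometry: r = 47 mm, L = 222 mm, e = 18 mm; θ starts at 0°
rotate link 1 by -43°: θ ← 0° -43° = -43°
rotate link 1 by -87°: θ ← -43° -87° = -130°
crank pin P = (r cos θ, r sin θ) = (-30.211018, -36.004089)
h = r sin θ − e = -36.004089 − 18 = -54.004089
x = r cos θ + √(L² − h²) = -30.211018 + 215.331276 = 185.120258

185.1203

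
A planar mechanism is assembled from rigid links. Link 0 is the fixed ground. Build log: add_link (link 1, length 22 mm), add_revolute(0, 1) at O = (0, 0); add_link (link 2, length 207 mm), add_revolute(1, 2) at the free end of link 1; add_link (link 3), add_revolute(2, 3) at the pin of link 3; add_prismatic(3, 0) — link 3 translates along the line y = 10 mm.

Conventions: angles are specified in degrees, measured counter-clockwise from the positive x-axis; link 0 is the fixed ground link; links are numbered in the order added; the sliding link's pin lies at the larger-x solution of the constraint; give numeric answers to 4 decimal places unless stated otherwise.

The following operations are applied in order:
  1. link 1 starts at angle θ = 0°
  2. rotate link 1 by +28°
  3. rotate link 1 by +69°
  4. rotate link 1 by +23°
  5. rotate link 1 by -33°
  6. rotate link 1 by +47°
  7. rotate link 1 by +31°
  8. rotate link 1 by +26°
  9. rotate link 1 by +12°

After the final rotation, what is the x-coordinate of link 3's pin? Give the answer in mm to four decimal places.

geometry: r = 22 mm, L = 207 mm, e = 10 mm; θ starts at 0°
rotate link 1 by +28°: θ ← 0° +28° = 28°
rotate link 1 by +69°: θ ← 28° +69° = 97°
rotate link 1 by +23°: θ ← 97° +23° = 120°
rotate link 1 by -33°: θ ← 120° -33° = 87°
rotate link 1 by +47°: θ ← 87° +47° = 134°
rotate link 1 by +31°: θ ← 134° +31° = 165°
rotate link 1 by +26°: θ ← 165° +26° = 191°
rotate link 1 by +12°: θ ← 191° +12° = 203°
crank pin P = (r cos θ, r sin θ) = (-20.251107, -8.596085)
h = r sin θ − e = -8.596085 − 10 = -18.596085
x = r cos θ + √(L² − h²) = -20.251107 + 206.163007 = 185.911901

185.9119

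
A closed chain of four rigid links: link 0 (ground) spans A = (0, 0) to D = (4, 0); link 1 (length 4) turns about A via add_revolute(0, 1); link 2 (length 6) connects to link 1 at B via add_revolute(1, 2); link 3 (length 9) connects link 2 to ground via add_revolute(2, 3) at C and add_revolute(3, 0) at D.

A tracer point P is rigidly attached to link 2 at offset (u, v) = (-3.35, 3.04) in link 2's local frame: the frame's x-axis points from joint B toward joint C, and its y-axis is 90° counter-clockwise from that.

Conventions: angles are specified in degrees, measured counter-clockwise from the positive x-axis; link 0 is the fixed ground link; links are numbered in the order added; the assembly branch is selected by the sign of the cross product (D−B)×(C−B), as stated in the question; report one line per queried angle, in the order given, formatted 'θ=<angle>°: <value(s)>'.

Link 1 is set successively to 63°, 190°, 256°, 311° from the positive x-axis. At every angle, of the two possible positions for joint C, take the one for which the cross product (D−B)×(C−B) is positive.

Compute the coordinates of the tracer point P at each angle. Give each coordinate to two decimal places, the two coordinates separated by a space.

A=(0,0), D=(4.00,0)
θ=63°: B = A + 4.00·(cos63°, sin63°) = (1.8160, 3.5640)
θ=63°: |BD| = 4.1800
θ=63°: circle(B,6.00) ∩ circle(D,9.00): a=-3.2928, h=5.0157
θ=63°:   candidates: C₊=(4.3721,8.9923) cross=20.966; C₋=(-4.1811,3.7509) cross=-20.966
θ=63°:   branch + wants cross > 0 → take C=(4.3721,8.9923) (cross=20.966)
θ=63°: ex = (C−B)/|BC| = (0.4260,0.9047); ey = (-0.9047,0.4260)
θ=63°: P = B + -3.35·ex + 3.04·ey = (-2.3615,1.8283)
θ=190°: B = A + 4.00·(cos190°, sin190°) = (-3.9392, -0.6946)
θ=190°: |BD| = 7.9696
θ=190°: circle(B,6.00) ∩ circle(D,9.00): a=1.1615, h=5.8865
θ=190°:   candidates: C₊=(-3.2952,5.2707) cross=46.913; C₋=(-2.2691,-6.4575) cross=-46.913
θ=190°:   branch + wants cross > 0 → take C=(-3.2952,5.2707) (cross=46.913)
θ=190°: ex = (C−B)/|BC| = (0.1073,0.9942); ey = (-0.9942,0.1073)
θ=190°: P = B + -3.35·ex + 3.04·ey = (-7.3213,-3.6989)
θ=256°: B = A + 4.00·(cos256°, sin256°) = (-0.9677, -3.8812)
θ=256°: |BD| = 6.3041
θ=256°: circle(B,6.00) ∩ circle(D,9.00): a=-0.4171, h=5.9855
θ=256°:   candidates: C₊=(-4.9814,0.5787) cross=37.733; C₋=(2.3887,-8.8546) cross=-37.733
θ=256°:   branch + wants cross > 0 → take C=(-4.9814,0.5787) (cross=37.733)
θ=256°: ex = (C−B)/|BC| = (-0.6689,0.7433); ey = (-0.7433,-0.6689)
θ=256°: P = B + -3.35·ex + 3.04·ey = (-0.9864,-8.4049)
θ=311°: B = A + 4.00·(cos311°, sin311°) = (2.6242, -3.0188)
θ=311°: |BD| = 3.3175
θ=311°: circle(B,6.00) ∩ circle(D,9.00): a=-5.1233, h=3.1227
θ=311°:   candidates: C₊=(-2.3419,-6.3859) cross=10.360; C₋=(3.3412,-8.9759) cross=-10.360
θ=311°:   branch + wants cross > 0 → take C=(-2.3419,-6.3859) (cross=10.360)
θ=311°: ex = (C−B)/|BC| = (-0.8277,-0.5612); ey = (0.5612,-0.8277)
θ=311°: P = B + -3.35·ex + 3.04·ey = (7.1030,-3.6551)

θ=63°: -2.36 1.83
θ=190°: -7.32 -3.70
θ=256°: -0.99 -8.40
θ=311°: 7.10 -3.66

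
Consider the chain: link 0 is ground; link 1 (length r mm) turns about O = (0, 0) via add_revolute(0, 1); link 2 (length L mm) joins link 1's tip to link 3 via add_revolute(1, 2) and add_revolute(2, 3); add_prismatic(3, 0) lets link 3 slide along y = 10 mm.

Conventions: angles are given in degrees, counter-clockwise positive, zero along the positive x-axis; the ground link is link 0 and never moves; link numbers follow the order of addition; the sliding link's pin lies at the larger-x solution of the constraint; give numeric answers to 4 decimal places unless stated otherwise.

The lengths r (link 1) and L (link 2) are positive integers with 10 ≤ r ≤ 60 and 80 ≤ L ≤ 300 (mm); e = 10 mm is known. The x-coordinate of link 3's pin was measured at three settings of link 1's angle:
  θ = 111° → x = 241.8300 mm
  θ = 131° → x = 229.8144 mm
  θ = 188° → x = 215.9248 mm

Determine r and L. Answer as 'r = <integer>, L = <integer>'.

constraint per measurement: (x − r cos θ)² + (r sin θ − e)² = L²
subtracting the θ₁ and θ₂ equations cancels the r² and L² terms:
r = (x₁² − x₂²) / (2[(x₁cos θ₁ + e sin θ₁) − (x₂cos θ₂ + e sin θ₂)]) = 43.0000 → r = 43
L² = (x₁ − r cos θ₁)² + (r sin θ₁ − e)² = 67080.9842 → L = 259.0000 → L = 259
check at θ₃=188°: x = 215.9248 (printed 215.9248) ✓

r = 43, L = 259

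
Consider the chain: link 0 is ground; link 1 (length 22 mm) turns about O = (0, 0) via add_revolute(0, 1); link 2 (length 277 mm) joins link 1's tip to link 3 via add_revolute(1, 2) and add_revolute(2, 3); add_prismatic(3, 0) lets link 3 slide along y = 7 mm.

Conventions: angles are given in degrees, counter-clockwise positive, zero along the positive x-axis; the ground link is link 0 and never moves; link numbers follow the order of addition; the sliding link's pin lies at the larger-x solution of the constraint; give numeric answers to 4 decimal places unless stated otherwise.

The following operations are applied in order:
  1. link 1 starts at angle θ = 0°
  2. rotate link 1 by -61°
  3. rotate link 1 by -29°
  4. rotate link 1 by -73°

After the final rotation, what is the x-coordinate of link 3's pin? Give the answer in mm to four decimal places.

geometry: r = 22 mm, L = 277 mm, e = 7 mm; θ starts at 0°
rotate link 1 by -61°: θ ← 0° -61° = -61°
rotate link 1 by -29°: θ ← -61° -29° = -90°
rotate link 1 by -73°: θ ← -90° -73° = -163°
crank pin P = (r cos θ, r sin θ) = (-21.038705, -6.432178)
h = r sin θ − e = -6.432178 − 7 = -13.432178
x = r cos θ + √(L² − h²) = -21.038705 + 276.674134 = 255.635430

255.6354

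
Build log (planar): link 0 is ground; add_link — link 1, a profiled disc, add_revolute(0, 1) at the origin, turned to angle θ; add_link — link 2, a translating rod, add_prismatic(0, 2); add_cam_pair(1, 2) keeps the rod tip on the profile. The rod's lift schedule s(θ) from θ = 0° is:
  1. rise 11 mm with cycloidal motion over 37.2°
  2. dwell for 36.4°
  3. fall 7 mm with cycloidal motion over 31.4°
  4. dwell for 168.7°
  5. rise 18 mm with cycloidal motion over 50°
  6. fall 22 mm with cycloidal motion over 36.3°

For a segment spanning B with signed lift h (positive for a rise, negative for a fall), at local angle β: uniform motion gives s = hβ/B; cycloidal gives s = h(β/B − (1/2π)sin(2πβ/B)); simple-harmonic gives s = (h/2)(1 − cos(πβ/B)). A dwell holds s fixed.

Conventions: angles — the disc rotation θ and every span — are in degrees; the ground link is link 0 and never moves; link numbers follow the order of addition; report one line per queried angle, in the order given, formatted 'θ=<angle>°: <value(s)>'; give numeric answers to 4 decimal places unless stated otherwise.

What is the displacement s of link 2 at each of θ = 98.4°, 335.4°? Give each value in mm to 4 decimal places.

seg 1 [0°–37.2°] cycloidal, h=11: full span → s += 11 → s = 11.0000
seg 2 [37.2°–73.6°] dwell: s stays 11.0000
seg 3 [73.6°–105°] cycloidal, h=-7: θ=98.4° here. β=24.8, B=31.4. -7·(0.7898 − sin(2π·0.7898)/(2π)) = -6.6081 → s = 4.3919
seg 3 [73.6°–105°] cycloidal, h=-7: full span → s += -7 → s = 4.0000
seg 4 [105°–273.7°] dwell: s stays 4.0000
seg 5 [273.7°–323.7°] cycloidal, h=18: full span → s += 18 → s = 22.0000
seg 6 [323.7°–360°] cycloidal, h=-22: θ=335.4° here. β=11.7, B=36.3. -22·(0.3223 − sin(2π·0.3223)/(2π)) = -3.9447 → s = 18.0553

θ=98.4°: 4.3919
θ=335.4°: 18.0553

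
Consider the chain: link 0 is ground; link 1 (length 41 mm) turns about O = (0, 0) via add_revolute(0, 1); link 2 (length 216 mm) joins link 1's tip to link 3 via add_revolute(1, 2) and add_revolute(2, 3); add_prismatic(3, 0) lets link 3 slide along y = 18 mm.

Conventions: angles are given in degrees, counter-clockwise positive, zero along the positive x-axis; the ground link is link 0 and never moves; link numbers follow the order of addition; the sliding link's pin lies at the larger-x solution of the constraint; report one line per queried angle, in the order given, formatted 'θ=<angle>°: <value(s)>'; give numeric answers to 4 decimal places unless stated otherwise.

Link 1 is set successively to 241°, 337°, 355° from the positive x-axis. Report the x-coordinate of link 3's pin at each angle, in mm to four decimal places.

geometry: r = 41 mm, L = 216 mm, e = 18 mm
θ=241°: crank pin P = (r cos θ, r sin θ) = (-19.877194, -35.859408)
θ=241°: h = r sin θ − e = -35.859408 − 18 = -53.859408
θ=241°: x = r cos θ + √(L² − h²) = -19.877194 + 209.177351 = 189.300157
θ=337°: crank pin P = (r cos θ, r sin θ) = (37.740699, -16.019976)
θ=337°: h = r sin θ − e = -16.019976 − 18 = -34.019976
θ=337°: x = r cos θ + √(L² − h²) = 37.740699 + 213.304105 = 251.044804
θ=355°: crank pin P = (r cos θ, r sin θ) = (40.843983, -3.573385)
θ=355°: h = r sin θ − e = -3.573385 − 18 = -21.573385
θ=355°: x = r cos θ + √(L² − h²) = 40.843983 + 214.919960 = 255.763942

θ=241°: 189.3002
θ=337°: 251.0448
θ=355°: 255.7639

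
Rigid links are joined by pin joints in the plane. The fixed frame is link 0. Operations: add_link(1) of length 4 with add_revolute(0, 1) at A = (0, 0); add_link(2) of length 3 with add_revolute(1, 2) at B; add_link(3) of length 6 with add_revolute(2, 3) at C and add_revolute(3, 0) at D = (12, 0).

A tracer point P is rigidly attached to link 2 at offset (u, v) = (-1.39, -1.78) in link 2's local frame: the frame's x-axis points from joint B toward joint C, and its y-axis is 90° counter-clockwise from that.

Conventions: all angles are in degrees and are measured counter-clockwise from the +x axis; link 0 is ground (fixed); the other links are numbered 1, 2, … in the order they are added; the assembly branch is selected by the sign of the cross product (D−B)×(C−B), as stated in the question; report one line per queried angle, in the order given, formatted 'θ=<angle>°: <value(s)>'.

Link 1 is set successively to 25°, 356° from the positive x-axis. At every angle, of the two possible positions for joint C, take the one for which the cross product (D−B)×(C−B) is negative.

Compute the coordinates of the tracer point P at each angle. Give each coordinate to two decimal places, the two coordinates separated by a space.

A=(0,0), D=(12.00,0)
θ=25°: B = A + 4.00·(cos25°, sin25°) = (3.6252, 1.6905)
θ=25°: |BD| = 8.5437
θ=25°: circle(B,3.00) ∩ circle(D,6.00): a=2.6917, h=1.3246
θ=25°:   candidates: C₊=(6.5258,2.4563) cross=11.317; C₋=(6.0016,-0.1406) cross=-11.317
θ=25°:   branch - wants cross < 0 → take C=(6.0016,-0.1406) (cross=-11.317)
θ=25°: ex = (C−B)/|BC| = (0.7921,-0.6103); ey = (0.6103,0.7921)
θ=25°: P = B + -1.39·ex + -1.78·ey = (1.4378,1.1288)
θ=356°: B = A + 4.00·(cos356°, sin356°) = (3.9903, -0.2790)
θ=356°: |BD| = 8.0146
θ=356°: circle(B,3.00) ∩ circle(D,6.00): a=2.3229, h=1.8985
θ=356°:   candidates: C₊=(6.2456,1.6992) cross=15.216; C₋=(6.3778,-2.0955) cross=-15.216
θ=356°:   branch - wants cross < 0 → take C=(6.3778,-2.0955) (cross=-15.216)
θ=356°: ex = (C−B)/|BC| = (0.7959,-0.6055); ey = (0.6055,0.7959)
θ=356°: P = B + -1.39·ex + -1.78·ey = (1.8062,-0.8540)

θ=25°: 1.44 1.13
θ=356°: 1.81 -0.85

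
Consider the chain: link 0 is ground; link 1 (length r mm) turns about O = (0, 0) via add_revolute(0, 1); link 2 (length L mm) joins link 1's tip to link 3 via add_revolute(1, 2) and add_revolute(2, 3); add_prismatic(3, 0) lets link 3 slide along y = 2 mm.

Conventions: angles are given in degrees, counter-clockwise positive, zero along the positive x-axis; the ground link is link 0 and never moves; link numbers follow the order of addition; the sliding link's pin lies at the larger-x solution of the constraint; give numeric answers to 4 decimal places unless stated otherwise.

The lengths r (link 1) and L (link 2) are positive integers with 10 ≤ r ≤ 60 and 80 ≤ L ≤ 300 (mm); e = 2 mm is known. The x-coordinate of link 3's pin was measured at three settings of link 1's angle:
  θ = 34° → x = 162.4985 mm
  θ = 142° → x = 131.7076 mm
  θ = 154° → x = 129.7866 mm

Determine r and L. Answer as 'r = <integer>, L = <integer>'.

constraint per measurement: (x − r cos θ)² + (r sin θ − e)² = L²
subtracting the θ₁ and θ₂ equations cancels the r² and L² terms:
r = (x₁² − x₂²) / (2[(x₁cos θ₁ + e sin θ₁) − (x₂cos θ₂ + e sin θ₂)]) = 19.0000 → r = 19
L² = (x₁ − r cos θ₁)² + (r sin θ₁ − e)² = 21609.0041 → L = 147.0000 → L = 147
check at θ₃=154°: x = 129.7866 (printed 129.7866) ✓

r = 19, L = 147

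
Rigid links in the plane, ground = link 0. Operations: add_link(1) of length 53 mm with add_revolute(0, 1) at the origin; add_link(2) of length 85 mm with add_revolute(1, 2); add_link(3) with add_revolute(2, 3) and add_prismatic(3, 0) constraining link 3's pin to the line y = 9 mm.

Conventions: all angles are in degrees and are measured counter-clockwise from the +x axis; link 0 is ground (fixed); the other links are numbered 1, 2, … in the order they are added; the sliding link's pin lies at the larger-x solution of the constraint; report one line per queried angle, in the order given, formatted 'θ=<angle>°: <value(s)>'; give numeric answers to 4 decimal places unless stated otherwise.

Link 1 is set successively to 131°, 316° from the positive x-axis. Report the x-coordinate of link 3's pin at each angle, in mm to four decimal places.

geometry: r = 53 mm, L = 85 mm, e = 9 mm
θ=131°: crank pin P = (r cos θ, r sin θ) = (-34.771129, 39.999608)
θ=131°: h = r sin θ − e = 39.999608 − 9 = 30.999608
θ=131°: x = r cos θ + √(L² − h²) = -34.771129 + 79.145589 = 44.374461
θ=316°: crank pin P = (r cos θ, r sin θ) = (38.125009, -36.816894)
θ=316°: h = r sin θ − e = -36.816894 − 9 = -45.816894
θ=316°: x = r cos θ + √(L² − h²) = 38.125009 + 71.594778 = 109.719788

θ=131°: 44.3745
θ=316°: 109.7198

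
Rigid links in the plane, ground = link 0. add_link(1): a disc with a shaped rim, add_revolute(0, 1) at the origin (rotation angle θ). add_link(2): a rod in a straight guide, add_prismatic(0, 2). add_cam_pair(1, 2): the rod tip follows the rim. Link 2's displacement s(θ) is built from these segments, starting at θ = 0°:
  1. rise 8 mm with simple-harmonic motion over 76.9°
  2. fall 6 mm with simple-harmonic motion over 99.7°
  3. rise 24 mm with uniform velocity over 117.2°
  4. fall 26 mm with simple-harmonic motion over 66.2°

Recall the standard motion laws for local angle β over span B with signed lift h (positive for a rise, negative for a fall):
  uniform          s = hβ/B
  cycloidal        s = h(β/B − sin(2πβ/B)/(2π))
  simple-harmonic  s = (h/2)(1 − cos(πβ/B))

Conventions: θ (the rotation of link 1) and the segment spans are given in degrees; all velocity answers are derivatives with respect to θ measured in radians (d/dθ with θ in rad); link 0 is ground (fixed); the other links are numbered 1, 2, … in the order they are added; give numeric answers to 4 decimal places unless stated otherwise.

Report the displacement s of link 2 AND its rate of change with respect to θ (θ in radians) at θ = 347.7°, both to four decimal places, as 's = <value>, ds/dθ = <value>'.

segment 1 (0° to 76.9°, simple-harmonic, h = 8) is passed completely: s = 0.0000 + (8) = 8.0000
segment 2 (76.9° to 176.6°, simple-harmonic, h = -6) is passed completely: s = 8.0000 + (-6) = 2.0000
segment 3 (176.6° to 293.8°, uniform, h = 24) is passed completely: s = 2.0000 + (24) = 26.0000
θ = 347.7° falls in segment 4 (293.8° to 360°, simple-harmonic, h = -26): β = 347.7 − 293.8 = 53.9°, B = 66.2°; Δs = -26/2·(1 − cos(π·0.8142)) = -23.8475; s = 26.0000 − 23.8475 = 2.1525
velocity in seg [293.8°–360°] (simple-harmonic), θ in radians: β = 53.9° = 0.9407 rad, B = 66.2° = 1.1554 rad; ds/dθ = (πh/(2B)) sin(πβ/B) = (π·(-26)/(2·1.1554)) sin(π·0.8142) = -19.480793 mm/rad

s = 2.1525, ds/dθ = -19.4808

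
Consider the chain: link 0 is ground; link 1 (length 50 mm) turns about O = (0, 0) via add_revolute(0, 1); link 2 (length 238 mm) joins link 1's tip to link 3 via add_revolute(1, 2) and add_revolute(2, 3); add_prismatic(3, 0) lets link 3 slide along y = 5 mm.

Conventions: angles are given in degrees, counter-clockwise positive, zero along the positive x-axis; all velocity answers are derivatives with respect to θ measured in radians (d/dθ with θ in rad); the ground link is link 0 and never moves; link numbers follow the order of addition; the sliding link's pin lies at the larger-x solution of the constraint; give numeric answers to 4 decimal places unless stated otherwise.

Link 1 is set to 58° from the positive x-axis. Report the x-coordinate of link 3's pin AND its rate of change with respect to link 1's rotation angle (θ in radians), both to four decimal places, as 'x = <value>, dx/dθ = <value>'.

geometry: r = 50 mm, L = 238 mm, e = 5 mm
crank pin P = (r cos θ, r sin θ) = (26.495963, 42.402405)
h = r sin θ − e = 42.402405 − 5 = 37.402405
x = r cos θ + √(L² − h²) = 26.495963 + 235.042677 = 261.538640
dx/dθ = −r sin θ − h·r cos θ/√(L² − h²) (θ in radians; h = 37.402405) = -46.618715

x = 261.5386, dx/dθ = -46.6187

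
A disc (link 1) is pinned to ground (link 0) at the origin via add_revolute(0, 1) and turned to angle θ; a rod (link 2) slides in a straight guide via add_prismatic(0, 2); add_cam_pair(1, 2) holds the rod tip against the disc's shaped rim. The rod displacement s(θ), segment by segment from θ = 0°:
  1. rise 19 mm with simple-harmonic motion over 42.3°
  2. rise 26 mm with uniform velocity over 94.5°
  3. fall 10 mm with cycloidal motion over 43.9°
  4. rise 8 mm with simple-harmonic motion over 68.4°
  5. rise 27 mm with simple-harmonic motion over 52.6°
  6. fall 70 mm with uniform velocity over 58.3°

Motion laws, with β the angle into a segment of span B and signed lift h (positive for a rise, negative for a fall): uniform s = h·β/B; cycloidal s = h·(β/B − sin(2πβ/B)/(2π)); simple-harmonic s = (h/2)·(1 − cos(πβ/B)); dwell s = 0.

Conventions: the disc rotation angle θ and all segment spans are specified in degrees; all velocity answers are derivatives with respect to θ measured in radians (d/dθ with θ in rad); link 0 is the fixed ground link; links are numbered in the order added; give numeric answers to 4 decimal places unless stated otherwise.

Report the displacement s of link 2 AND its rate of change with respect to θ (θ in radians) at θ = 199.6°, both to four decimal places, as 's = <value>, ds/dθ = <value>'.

segment 1 (0° to 42.3°, simple-harmonic, h = 19) is passed completely: s = 0.0000 + (19) = 19.0000
segment 2 (42.3° to 136.8°, uniform, h = 26) is passed completely: s = 19.0000 + (26) = 45.0000
segment 3 (136.8° to 180.7°, cycloidal, h = -10) is passed completely: s = 45.0000 + (-10) = 35.0000
θ = 199.6° falls in segment 4 (180.7° to 249.1°, simple-harmonic, h = 8): β = 199.6 − 180.7 = 18.9°, B = 68.4°; Δs = 8/2·(1 − cos(π·0.2763)) = 1.4148; s = 35.0000 + 1.4148 = 36.4148
velocity in seg [180.7°–249.1°] (simple-harmonic), θ in radians: β = 18.9° = 0.3299 rad, B = 68.4° = 1.1938 rad; ds/dθ = (πh/(2B)) sin(πβ/B) = (π·8/(2·1.1938)) sin(π·0.2763) = 8.032464 mm/rad

s = 36.4148, ds/dθ = 8.0325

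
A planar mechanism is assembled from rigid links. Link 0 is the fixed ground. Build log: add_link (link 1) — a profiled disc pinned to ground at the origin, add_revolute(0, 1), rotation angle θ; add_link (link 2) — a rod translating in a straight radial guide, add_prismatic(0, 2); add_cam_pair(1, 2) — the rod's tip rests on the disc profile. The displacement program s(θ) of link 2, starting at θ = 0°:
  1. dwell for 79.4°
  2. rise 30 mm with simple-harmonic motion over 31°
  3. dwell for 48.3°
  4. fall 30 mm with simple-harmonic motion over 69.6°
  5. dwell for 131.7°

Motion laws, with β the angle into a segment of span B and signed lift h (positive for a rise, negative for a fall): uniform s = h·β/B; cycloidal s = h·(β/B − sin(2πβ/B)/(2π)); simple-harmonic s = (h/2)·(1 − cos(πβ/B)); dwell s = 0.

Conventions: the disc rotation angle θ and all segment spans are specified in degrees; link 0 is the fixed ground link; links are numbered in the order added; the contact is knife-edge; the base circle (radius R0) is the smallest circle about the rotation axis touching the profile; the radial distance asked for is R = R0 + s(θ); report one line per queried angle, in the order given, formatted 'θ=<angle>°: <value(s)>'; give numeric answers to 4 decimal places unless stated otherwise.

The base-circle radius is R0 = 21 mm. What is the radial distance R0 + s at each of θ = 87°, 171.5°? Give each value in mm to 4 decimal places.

seg 1 [0°–79.4°] dwell: s stays 0.0000
seg 2 [79.4°–110.4°] simple-harmonic, h=30: θ=87° here. β=7.6, B=31. 30/2·(1 − cos(π·0.2452)) = 4.2334 → s = 4.2334
seg 2 [79.4°–110.4°] simple-harmonic, h=30: full span → s += 30 → s = 30.0000
seg 3 [110.4°–158.7°] dwell: s stays 30.0000
seg 4 [158.7°–228.3°] simple-harmonic, h=-30: θ=171.5° here. β=12.8, B=69.6. -30/2·(1 − cos(π·0.1839)) = -2.4347 → s = 27.5653
θ=87°: R = R0 + s = 21 + 4.2334 = 25.2334
θ=171.5°: R = R0 + s = 21 + 27.5653 = 48.5653

θ=87°: 25.2334
θ=171.5°: 48.5653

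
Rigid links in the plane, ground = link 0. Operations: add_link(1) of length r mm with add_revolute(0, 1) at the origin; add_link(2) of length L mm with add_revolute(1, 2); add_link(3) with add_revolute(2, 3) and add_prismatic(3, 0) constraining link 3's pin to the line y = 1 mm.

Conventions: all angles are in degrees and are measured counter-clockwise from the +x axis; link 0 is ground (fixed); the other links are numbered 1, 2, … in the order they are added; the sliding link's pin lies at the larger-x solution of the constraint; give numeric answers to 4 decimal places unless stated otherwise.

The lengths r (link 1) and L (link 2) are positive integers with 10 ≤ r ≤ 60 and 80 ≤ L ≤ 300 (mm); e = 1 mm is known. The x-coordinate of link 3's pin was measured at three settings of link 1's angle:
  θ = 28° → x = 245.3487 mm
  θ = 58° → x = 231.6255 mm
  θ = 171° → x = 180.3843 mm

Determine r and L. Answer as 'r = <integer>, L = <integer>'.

constraint per measurement: (x − r cos θ)² + (r sin θ − e)² = L²
subtracting the θ₁ and θ₂ equations cancels the r² and L² terms:
r = (x₁² − x₂²) / (2[(x₁cos θ₁ + e sin θ₁) − (x₂cos θ₂ + e sin θ₂)]) = 35.0000 → r = 35
L² = (x₁ − r cos θ₁)² + (r sin θ₁ − e)² = 46225.0185 → L = 215.0000 → L = 215
check at θ₃=171°: x = 180.3843 (printed 180.3843) ✓

r = 35, L = 215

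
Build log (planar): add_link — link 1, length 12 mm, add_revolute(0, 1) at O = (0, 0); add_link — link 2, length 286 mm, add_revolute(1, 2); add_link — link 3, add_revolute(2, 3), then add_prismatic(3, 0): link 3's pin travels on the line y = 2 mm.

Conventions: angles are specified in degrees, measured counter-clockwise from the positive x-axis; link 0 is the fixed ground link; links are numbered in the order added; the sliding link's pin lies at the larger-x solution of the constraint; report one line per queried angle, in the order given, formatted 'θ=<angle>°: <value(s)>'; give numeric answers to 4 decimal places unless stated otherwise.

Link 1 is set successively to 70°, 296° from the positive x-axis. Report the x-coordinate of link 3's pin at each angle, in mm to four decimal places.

geometry: r = 12 mm, L = 286 mm, e = 2 mm
θ=70°: crank pin P = (r cos θ, r sin θ) = (4.104242, 11.276311)
θ=70°: h = r sin θ − e = 11.276311 − 2 = 9.276311
θ=70°: x = r cos θ + √(L² − h²) = 4.104242 + 285.849523 = 289.953765
θ=296°: crank pin P = (r cos θ, r sin θ) = (5.260454, -10.785529)
θ=296°: h = r sin θ − e = -10.785529 − 2 = -12.785529
θ=296°: x = r cos θ + √(L² − h²) = 5.260454 + 285.714071 = 290.974525

θ=70°: 289.9538
θ=296°: 290.9745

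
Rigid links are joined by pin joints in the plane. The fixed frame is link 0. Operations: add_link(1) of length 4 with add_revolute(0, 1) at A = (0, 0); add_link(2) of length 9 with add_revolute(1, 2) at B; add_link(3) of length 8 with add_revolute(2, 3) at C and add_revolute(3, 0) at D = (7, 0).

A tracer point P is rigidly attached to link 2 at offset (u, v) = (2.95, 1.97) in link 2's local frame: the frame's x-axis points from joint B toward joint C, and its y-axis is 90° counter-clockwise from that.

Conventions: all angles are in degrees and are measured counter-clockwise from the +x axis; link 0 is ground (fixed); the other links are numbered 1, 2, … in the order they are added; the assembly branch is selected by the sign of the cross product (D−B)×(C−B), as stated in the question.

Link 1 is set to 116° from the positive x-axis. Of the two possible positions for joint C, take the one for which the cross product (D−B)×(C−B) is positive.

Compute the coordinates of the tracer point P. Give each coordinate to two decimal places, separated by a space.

A=(0,0), D=(7.00,0)
B = A + 4.00·(cos116°, sin116°) = (-1.7535, 3.5952)
|BD| = 9.4630
circle(B,9.00) ∩ circle(D,8.00): a=5.6297, h=7.0218
  candidates: C₊=(6.1219,7.9517) cross=66.448; C₋=(0.7864,-5.0390) cross=-66.448
  branch + wants cross > 0 → take C=(6.1219,7.9517) (cross=66.448)
ex = (C−B)/|BC| = (0.8750,0.4841); ey = (-0.4841,0.8750)
P = B + 2.95·ex + 1.97·ey = (-0.1257,6.7470)

-0.13 6.75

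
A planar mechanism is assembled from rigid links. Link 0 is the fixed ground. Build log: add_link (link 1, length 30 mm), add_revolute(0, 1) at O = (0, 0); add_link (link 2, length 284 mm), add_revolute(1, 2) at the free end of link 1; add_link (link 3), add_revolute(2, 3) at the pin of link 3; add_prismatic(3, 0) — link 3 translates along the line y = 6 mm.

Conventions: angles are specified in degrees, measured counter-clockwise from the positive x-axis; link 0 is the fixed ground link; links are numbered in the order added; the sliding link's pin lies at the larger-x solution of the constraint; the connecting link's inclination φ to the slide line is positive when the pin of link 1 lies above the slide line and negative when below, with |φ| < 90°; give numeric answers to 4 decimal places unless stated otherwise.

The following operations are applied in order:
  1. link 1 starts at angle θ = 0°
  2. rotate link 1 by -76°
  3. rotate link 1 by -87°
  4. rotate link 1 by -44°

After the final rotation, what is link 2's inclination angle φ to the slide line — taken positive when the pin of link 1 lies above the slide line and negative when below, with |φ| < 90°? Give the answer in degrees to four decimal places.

geometry: r = 30 mm, L = 284 mm, e = 6 mm; θ starts at 0°
rotate link 1 by -76°: θ ← 0° -76° = -76°
rotate link 1 by -87°: θ ← -76° -87° = -163°
rotate link 1 by -44°: θ ← -163° -44° = -207°
h = r sin θ − e = 13.619715 − 6 = 7.619715
sin φ = h / L = 7.619715 / 284 = 0.02682998
φ = arcsin(0.02682998) = 1.537429°

1.5374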